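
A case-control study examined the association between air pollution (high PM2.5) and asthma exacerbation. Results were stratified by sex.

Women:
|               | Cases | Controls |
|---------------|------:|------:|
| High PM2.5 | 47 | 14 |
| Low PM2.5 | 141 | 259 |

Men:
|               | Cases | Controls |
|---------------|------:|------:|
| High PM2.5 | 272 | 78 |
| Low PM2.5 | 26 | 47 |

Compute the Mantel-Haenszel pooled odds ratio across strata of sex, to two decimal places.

6.24

OR_MH = Σ(aᵢdᵢ/nᵢ) / Σ(bᵢcᵢ/nᵢ), where nᵢ is the stratum total.
Stratum 1 (Women): n = 461; a·d/n = 47·259/461 = 26.4056; b·c/n = 14·141/461 = 4.2820
Stratum 2 (Men): n = 423; a·d/n = 272·47/423 = 30.2222; b·c/n = 78·26/423 = 4.7943
OR_MH = (26.4056 + 30.2222) / (4.2820 + 4.7943) = 56.6279 / 9.0763 = 6.23908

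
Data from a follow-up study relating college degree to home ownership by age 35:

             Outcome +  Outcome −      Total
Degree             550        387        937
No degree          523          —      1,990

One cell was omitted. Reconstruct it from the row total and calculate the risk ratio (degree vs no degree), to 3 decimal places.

The missing cell is in the unexposed row: 1990 − 523 = 1467.
So a = 550, b = 387, c = 523, d = 1467.
RR = [a/(a+b)] / [c/(c+d)] = (550/937) / (523/1990) = 0.58698/0.26281 = 2.23344

2.233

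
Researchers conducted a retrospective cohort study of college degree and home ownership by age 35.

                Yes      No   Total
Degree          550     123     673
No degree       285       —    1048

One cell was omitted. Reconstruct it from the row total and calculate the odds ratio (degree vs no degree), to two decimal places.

The missing cell is in the unexposed row: 1048 − 285 = 763.
So a = 550, b = 123, c = 285, d = 763.
OR = (a·d)/(b·c) = (550 × 763) / (123 × 285) = 419650 / 35055 = 11.97119

11.97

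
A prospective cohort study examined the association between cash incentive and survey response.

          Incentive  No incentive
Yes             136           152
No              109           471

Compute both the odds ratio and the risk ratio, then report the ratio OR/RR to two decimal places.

Reading the table with exposure as columns: a = 136 (Incentive, case), b = 109 (Incentive, non-case), c = 152 (No incentive, case), d = 471.
OR = (136·471)/(109·152) = 64056/16568 = 3.86625
Risk in exposed = 136/245 = 0.55510; risk in unexposed = 152/623 = 0.24398; RR = 2.27519
OR/RR = 3.86625 / 2.27519 = 1.69931
The outcome is not rare, so the OR lies further from 1 than the RR.

1.70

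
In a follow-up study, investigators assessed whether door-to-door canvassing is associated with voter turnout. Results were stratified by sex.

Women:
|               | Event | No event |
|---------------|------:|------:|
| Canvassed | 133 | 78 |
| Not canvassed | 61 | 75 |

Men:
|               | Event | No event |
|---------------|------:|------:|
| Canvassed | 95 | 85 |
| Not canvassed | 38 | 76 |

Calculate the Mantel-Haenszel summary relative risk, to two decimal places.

RR_MH = Σ(aᵢ·n₀ᵢ/nᵢ) / Σ(cᵢ·n₁ᵢ/nᵢ), with n₁ᵢ = aᵢ+bᵢ (exposed), n₀ᵢ = cᵢ+dᵢ (unexposed), nᵢ = n₁ᵢ+n₀ᵢ.
Stratum 1 (Women): n₁ = 211, n₀ = 136, n = 347; a·n₀/n = 133·136/347 = 52.1268; c·n₁/n = 61·211/347 = 37.0922
Stratum 2 (Men): n₁ = 180, n₀ = 114, n = 294; a·n₀/n = 95·114/294 = 36.8367; c·n₁/n = 38·180/294 = 23.2653
RR_MH = (52.1268 + 36.8367) / (37.0922 + 23.2653) = 88.9635 / 60.3575 = 1.47394

1.47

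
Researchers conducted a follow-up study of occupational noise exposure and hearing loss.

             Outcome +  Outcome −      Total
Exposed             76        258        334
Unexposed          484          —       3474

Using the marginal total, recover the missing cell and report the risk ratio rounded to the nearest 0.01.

1.63

The missing cell is in the unexposed row: 3474 − 484 = 2990.
So a = 76, b = 258, c = 484, d = 2990.
RR = [a/(a+b)] / [c/(c+d)] = (76/334) / (484/3474) = 0.22754/0.13932 = 1.63325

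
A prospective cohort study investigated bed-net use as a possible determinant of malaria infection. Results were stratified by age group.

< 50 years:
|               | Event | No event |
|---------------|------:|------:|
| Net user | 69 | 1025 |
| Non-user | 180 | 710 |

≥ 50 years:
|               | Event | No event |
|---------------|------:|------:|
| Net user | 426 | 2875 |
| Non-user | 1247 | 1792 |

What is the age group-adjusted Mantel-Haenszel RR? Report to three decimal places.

0.314

RR_MH = Σ(aᵢ·n₀ᵢ/nᵢ) / Σ(cᵢ·n₁ᵢ/nᵢ), with n₁ᵢ = aᵢ+bᵢ (exposed), n₀ᵢ = cᵢ+dᵢ (unexposed), nᵢ = n₁ᵢ+n₀ᵢ.
Stratum 1 (< 50 years): n₁ = 1094, n₀ = 890, n = 1984; a·n₀/n = 69·890/1984 = 30.9526; c·n₁/n = 180·1094/1984 = 99.2540
Stratum 2 (≥ 50 years): n₁ = 3301, n₀ = 3039, n = 6340; a·n₀/n = 426·3039/6340 = 204.1978; c·n₁/n = 1247·3301/6340 = 649.2661
RR_MH = (30.9526 + 204.1978) / (99.2540 + 649.2661) = 235.1504 / 748.5201 = 0.31415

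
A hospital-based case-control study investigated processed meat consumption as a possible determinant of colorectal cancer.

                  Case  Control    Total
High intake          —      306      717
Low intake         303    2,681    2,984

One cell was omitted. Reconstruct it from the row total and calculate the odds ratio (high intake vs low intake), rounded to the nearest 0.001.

11.884

The missing cell is in the exposed row: 717 − 306 = 411.
So a = 411, b = 306, c = 303, d = 2681.
OR = (a·d)/(b·c) = (411 × 2681) / (306 × 303) = 1101891 / 92718 = 11.88433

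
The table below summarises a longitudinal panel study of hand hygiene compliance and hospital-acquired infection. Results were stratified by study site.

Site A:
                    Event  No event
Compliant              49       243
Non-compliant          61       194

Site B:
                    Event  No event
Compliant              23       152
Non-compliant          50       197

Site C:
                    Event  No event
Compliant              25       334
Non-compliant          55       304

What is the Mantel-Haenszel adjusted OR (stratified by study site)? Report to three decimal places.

0.547

OR_MH = Σ(aᵢdᵢ/nᵢ) / Σ(bᵢcᵢ/nᵢ), where nᵢ is the stratum total.
Stratum 1 (Site A): n = 547; a·d/n = 49·194/547 = 17.3784; b·c/n = 243·61/547 = 27.0987
Stratum 2 (Site B): n = 422; a·d/n = 23·197/422 = 10.7370; b·c/n = 152·50/422 = 18.0095
Stratum 3 (Site C): n = 718; a·d/n = 25·304/718 = 10.5850; b·c/n = 334·55/718 = 25.5850
OR_MH = (17.3784 + 10.7370 + 10.5850) / (27.0987 + 18.0095 + 25.5850) = 38.7004 / 70.6932 = 0.54744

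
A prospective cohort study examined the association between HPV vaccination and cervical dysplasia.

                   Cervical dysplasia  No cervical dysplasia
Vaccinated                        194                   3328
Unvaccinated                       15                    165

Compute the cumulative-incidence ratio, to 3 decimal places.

0.661

Cells: a = 194, b = 3328, c = 15, d = 165.
Risk in exposed = 194/3522 = 0.05508; risk in unexposed = 15/180 = 0.08333.
RR = 0.05508 / 0.08333 = 0.66099
The risk is 34% lower among the exposed than among the unexposed.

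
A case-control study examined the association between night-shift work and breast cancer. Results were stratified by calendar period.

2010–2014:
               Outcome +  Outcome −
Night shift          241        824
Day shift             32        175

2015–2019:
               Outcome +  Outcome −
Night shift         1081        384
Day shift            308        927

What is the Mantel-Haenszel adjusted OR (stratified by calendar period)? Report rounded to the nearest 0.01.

6.26

OR_MH = Σ(aᵢdᵢ/nᵢ) / Σ(bᵢcᵢ/nᵢ), where nᵢ is the stratum total.
Stratum 1 (2010–2014): n = 1272; a·d/n = 241·175/1272 = 33.1564; b·c/n = 824·32/1272 = 20.7296
Stratum 2 (2015–2019): n = 2700; a·d/n = 1081·927/2700 = 371.1433; b·c/n = 384·308/2700 = 43.8044
OR_MH = (33.1564 + 371.1433) / (20.7296 + 43.8044) = 404.2998 / 64.5340 = 6.26491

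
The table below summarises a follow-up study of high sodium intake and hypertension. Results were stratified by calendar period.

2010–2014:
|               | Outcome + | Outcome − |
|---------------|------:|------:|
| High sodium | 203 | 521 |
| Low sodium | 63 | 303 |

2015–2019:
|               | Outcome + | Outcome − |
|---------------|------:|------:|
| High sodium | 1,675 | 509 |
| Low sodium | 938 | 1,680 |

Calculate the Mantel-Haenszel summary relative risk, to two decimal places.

2.09

RR_MH = Σ(aᵢ·n₀ᵢ/nᵢ) / Σ(cᵢ·n₁ᵢ/nᵢ), with n₁ᵢ = aᵢ+bᵢ (exposed), n₀ᵢ = cᵢ+dᵢ (unexposed), nᵢ = n₁ᵢ+n₀ᵢ.
Stratum 1 (2010–2014): n₁ = 724, n₀ = 366, n = 1090; a·n₀/n = 203·366/1090 = 68.1633; c·n₁/n = 63·724/1090 = 41.8459
Stratum 2 (2015–2019): n₁ = 2184, n₀ = 2618, n = 4802; a·n₀/n = 1675·2618/4802 = 913.1924; c·n₁/n = 938·2184/4802 = 426.6122
RR_MH = (68.1633 + 913.1924) / (41.8459 + 426.6122) = 981.3557 / 468.4581 = 2.09486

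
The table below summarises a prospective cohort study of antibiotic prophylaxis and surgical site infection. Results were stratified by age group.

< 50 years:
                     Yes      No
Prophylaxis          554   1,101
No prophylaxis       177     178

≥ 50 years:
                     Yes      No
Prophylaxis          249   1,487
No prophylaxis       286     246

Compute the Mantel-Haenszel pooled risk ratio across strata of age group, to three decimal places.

RR_MH = Σ(aᵢ·n₀ᵢ/nᵢ) / Σ(cᵢ·n₁ᵢ/nᵢ), with n₁ᵢ = aᵢ+bᵢ (exposed), n₀ᵢ = cᵢ+dᵢ (unexposed), nᵢ = n₁ᵢ+n₀ᵢ.
Stratum 1 (< 50 years): n₁ = 1655, n₀ = 355, n = 2010; a·n₀/n = 554·355/2010 = 97.8458; c·n₁/n = 177·1655/2010 = 145.7388
Stratum 2 (≥ 50 years): n₁ = 1736, n₀ = 532, n = 2268; a·n₀/n = 249·532/2268 = 58.4074; c·n₁/n = 286·1736/2268 = 218.9136
RR_MH = (97.8458 + 58.4074) / (145.7388 + 218.9136) = 156.2532 / 364.6524 = 0.42850

0.428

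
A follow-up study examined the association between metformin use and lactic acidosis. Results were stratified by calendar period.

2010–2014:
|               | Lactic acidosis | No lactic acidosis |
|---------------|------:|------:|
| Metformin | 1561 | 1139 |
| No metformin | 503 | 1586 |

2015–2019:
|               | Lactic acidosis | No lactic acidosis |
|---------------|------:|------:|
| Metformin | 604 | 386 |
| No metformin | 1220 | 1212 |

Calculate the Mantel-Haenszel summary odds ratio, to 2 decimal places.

OR_MH = Σ(aᵢdᵢ/nᵢ) / Σ(bᵢcᵢ/nᵢ), where nᵢ is the stratum total.
Stratum 1 (2010–2014): n = 4789; a·d/n = 1561·1586/4789 = 516.9651; b·c/n = 1139·503/4789 = 119.6319
Stratum 2 (2015–2019): n = 3422; a·d/n = 604·1212/3422 = 213.9240; b·c/n = 386·1220/3422 = 137.6154
OR_MH = (516.9651 + 213.9240) / (119.6319 + 137.6154) = 730.8891 / 257.2473 = 2.84119

2.84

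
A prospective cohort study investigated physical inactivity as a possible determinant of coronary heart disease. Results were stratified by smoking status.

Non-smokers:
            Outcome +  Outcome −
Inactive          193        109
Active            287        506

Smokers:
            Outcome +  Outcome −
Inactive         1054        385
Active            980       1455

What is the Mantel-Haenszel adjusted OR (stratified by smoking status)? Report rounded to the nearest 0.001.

3.851

OR_MH = Σ(aᵢdᵢ/nᵢ) / Σ(bᵢcᵢ/nᵢ), where nᵢ is the stratum total.
Stratum 1 (Non-smokers): n = 1095; a·d/n = 193·506/1095 = 89.1854; b·c/n = 109·287/1095 = 28.5689
Stratum 2 (Smokers): n = 3874; a·d/n = 1054·1455/3874 = 395.8622; b·c/n = 385·980/3874 = 97.3929
OR_MH = (89.1854 + 395.8622) / (28.5689 + 97.3929) = 485.0475 / 125.9618 = 3.85075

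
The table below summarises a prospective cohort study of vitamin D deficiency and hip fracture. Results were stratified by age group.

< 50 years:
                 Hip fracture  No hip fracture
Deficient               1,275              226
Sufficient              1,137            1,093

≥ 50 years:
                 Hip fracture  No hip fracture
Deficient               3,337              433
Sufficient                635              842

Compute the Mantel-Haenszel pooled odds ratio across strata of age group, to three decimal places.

OR_MH = Σ(aᵢdᵢ/nᵢ) / Σ(bᵢcᵢ/nᵢ), where nᵢ is the stratum total.
Stratum 1 (< 50 years): n = 3731; a·d/n = 1275·1093/3731 = 373.5125; b·c/n = 226·1137/3731 = 68.8722
Stratum 2 (≥ 50 years): n = 5247; a·d/n = 3337·842/5247 = 535.4972; b·c/n = 433·635/5247 = 52.4023
OR_MH = (373.5125 + 535.4972) / (68.8722 + 52.4023) = 909.0097 / 121.2745 = 7.49547

7.495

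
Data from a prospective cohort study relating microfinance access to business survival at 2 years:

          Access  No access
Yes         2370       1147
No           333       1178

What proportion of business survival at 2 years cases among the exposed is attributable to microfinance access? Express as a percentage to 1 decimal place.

Reading the table with exposure as columns: a = 2370 (Access, case), b = 333 (Access, non-case), c = 1147 (No access, case), d = 1178.
Risk in exposed = 2370/2703 = 0.87680; risk in unexposed = 1147/2325 = 0.49333.
RR = 0.87680/0.49333 = 1.77730
AR% = (RR − 1)/RR × 100 = (1.77730 − 1)/1.77730 × 100 = 43.7350%

43.7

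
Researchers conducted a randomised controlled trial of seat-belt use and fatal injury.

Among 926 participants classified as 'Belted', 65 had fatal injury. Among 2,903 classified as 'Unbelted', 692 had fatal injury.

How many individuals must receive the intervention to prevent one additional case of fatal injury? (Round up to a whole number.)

6

Risk in treated group = 65/926 = 0.07019; risk in control = 692/2903 = 0.23837.
Absolute risk reduction = 0.23837 − 0.07019 = 0.16818
NNT = 1 / ARR = 1 / 0.16818 = 5.946 → round up → 6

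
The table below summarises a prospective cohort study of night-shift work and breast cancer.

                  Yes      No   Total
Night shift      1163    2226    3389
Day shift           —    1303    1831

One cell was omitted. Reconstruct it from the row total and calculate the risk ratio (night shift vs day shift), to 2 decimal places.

The missing cell is in the unexposed row: 1831 − 1303 = 528.
So a = 1163, b = 2226, c = 528, d = 1303.
RR = [a/(a+b)] / [c/(c+d)] = (1163/3389) / (528/1831) = 0.34317/0.28837 = 1.19004

1.19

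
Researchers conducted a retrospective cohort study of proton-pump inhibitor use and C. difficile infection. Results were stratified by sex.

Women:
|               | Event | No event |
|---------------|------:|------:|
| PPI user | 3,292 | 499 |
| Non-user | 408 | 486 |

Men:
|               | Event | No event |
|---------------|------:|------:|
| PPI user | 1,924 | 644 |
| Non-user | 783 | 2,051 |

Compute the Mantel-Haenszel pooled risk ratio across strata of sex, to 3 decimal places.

2.331

RR_MH = Σ(aᵢ·n₀ᵢ/nᵢ) / Σ(cᵢ·n₁ᵢ/nᵢ), with n₁ᵢ = aᵢ+bᵢ (exposed), n₀ᵢ = cᵢ+dᵢ (unexposed), nᵢ = n₁ᵢ+n₀ᵢ.
Stratum 1 (Women): n₁ = 3791, n₀ = 894, n = 4685; a·n₀/n = 3292·894/4685 = 628.1853; c·n₁/n = 408·3791/4685 = 330.1447
Stratum 2 (Men): n₁ = 2568, n₀ = 2834, n = 5402; a·n₀/n = 1924·2834/5402 = 1009.3699; c·n₁/n = 783·2568/5402 = 372.2221
RR_MH = (628.1853 + 1009.3699) / (330.1447 + 372.2221) = 1637.5551 / 702.3669 = 2.33148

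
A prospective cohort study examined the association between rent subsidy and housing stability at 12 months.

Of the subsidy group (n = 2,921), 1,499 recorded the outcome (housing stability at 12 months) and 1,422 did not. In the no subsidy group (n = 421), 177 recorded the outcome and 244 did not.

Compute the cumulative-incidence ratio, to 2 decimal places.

1.22

From the description: a = 1499, b = 1422, c = 177, d = 244.
Risk in exposed = 1499/2921 = 0.51318; risk in unexposed = 177/421 = 0.42043.
RR = 0.51318 / 0.42043 = 1.22062
The risk among the exposed is 1.22 times that among the unexposed.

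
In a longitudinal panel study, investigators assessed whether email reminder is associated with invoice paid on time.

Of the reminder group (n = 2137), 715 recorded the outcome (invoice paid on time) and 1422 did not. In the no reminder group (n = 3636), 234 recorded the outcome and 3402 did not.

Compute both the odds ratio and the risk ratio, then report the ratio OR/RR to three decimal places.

1.406

From the description: a = 715, b = 1422, c = 234, d = 3402.
OR = (715·3402)/(1422·234) = 2432430/332748 = 7.31013
Risk in exposed = 715/2137 = 0.33458; risk in unexposed = 234/3636 = 0.06436; RR = 5.19888
OR/RR = 7.31013 / 5.19888 = 1.40610
The outcome is not rare, so the OR lies further from 1 than the RR.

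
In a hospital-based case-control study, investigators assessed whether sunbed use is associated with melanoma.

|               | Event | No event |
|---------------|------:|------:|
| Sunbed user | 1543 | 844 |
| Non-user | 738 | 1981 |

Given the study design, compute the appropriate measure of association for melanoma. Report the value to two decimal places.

4.91

Cells: a = 1543, b = 844, c = 738, d = 1981.
This is a hospital-based case-control study: participants were sampled on outcome status, so risks in the source population cannot be estimated directly — relative risk is not valid here. The odds ratio is the appropriate measure.
OR = (a·d)/(b·c) = (1543 × 1981) / (844 × 738) = 3056683 / 622872 = 4.90740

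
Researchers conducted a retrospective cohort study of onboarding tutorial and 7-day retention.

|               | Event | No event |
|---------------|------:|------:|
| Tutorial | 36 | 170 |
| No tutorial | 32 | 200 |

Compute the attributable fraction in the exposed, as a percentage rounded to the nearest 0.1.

Cells: a = 36, b = 170, c = 32, d = 200.
Risk in exposed = 36/206 = 0.17476; risk in unexposed = 32/232 = 0.13793.
RR = 0.17476/0.13793 = 1.26699
AR% = (RR − 1)/RR × 100 = (1.26699 − 1)/1.26699 × 100 = 21.0728%

21.1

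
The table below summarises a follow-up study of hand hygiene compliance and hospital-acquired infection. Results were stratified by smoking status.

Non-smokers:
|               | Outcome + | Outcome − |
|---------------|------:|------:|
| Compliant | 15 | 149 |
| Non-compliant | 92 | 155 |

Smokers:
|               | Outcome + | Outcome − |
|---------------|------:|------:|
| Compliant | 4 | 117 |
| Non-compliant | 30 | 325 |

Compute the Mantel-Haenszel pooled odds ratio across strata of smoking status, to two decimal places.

0.21

OR_MH = Σ(aᵢdᵢ/nᵢ) / Σ(bᵢcᵢ/nᵢ), where nᵢ is the stratum total.
Stratum 1 (Non-smokers): n = 411; a·d/n = 15·155/411 = 5.6569; b·c/n = 149·92/411 = 33.3528
Stratum 2 (Smokers): n = 476; a·d/n = 4·325/476 = 2.7311; b·c/n = 117·30/476 = 7.3739
OR_MH = (5.6569 + 2.7311) / (33.3528 + 7.3739) = 8.3880 / 40.7267 = 0.20596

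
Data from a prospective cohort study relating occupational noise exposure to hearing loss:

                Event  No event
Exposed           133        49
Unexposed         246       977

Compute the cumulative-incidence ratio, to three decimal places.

3.633

Cells: a = 133, b = 49, c = 246, d = 977.
Risk in exposed = 133/182 = 0.73077; risk in unexposed = 246/1223 = 0.20114.
RR = 0.73077 / 0.20114 = 3.63305
The risk among the exposed is 3.63 times that among the unexposed.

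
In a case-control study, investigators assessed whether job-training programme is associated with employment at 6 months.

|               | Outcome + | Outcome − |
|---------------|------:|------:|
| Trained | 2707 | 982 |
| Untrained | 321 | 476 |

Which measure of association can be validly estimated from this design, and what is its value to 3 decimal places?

Cells: a = 2707, b = 982, c = 321, d = 476.
This is a case-control study: participants were sampled on outcome status, so risks in the source population cannot be estimated directly — relative risk is not valid here. The odds ratio is the appropriate measure.
OR = (a·d)/(b·c) = (2707 × 476) / (982 × 321) = 1288532 / 315222 = 4.08770

4.088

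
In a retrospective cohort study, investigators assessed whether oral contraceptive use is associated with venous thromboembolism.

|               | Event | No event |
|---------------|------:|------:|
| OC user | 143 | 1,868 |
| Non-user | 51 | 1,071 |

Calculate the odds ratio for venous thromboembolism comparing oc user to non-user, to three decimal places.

1.608

Cells: a = 143, b = 1868, c = 51, d = 1071.
OR = (a·d)/(b·c) = (143 × 1071) / (1868 × 51) = 153153 / 95268 = 1.60760
The odds of venous thromboembolism are about 1.61 times as high in the oc user group.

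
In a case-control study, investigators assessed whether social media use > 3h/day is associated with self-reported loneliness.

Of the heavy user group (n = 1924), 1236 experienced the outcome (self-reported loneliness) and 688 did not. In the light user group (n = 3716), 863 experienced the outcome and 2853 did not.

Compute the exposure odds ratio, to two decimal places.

5.94

From the description: a = 1236, b = 688, c = 863, d = 2853.
OR = (a·d)/(b·c) = (1236 × 2853) / (688 × 863) = 3526308 / 593744 = 5.93911
The odds of self-reported loneliness are about 5.94 times as high in the heavy user group.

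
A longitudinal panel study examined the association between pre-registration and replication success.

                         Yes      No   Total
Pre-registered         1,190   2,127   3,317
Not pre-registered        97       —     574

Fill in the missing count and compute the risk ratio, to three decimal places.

The missing cell is in the unexposed row: 574 − 97 = 477.
So a = 1190, b = 2127, c = 97, d = 477.
RR = [a/(a+b)] / [c/(c+d)] = (1190/3317) / (97/574) = 0.35876/0.16899 = 2.12296

2.123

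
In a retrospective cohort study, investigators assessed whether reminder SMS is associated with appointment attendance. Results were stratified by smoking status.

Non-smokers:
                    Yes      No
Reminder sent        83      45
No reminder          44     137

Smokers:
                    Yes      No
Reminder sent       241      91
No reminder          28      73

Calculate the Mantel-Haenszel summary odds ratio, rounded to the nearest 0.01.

OR_MH = Σ(aᵢdᵢ/nᵢ) / Σ(bᵢcᵢ/nᵢ), where nᵢ is the stratum total.
Stratum 1 (Non-smokers): n = 309; a·d/n = 83·137/309 = 36.7994; b·c/n = 45·44/309 = 6.4078
Stratum 2 (Smokers): n = 433; a·d/n = 241·73/433 = 40.6305; b·c/n = 91·28/433 = 5.8845
OR_MH = (36.7994 + 40.6305) / (6.4078 + 5.8845) = 77.4298 / 12.2923 = 6.29906

6.30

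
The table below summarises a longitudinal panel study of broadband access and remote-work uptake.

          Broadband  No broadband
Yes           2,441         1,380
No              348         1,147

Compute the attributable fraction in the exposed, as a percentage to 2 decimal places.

37.60

Reading the table with exposure as columns: a = 2441 (Broadband, case), b = 348 (Broadband, non-case), c = 1380 (No broadband, case), d = 1147.
Risk in exposed = 2441/2789 = 0.87522; risk in unexposed = 1380/2527 = 0.54610.
RR = 0.87522/0.54610 = 1.60267
AR% = (RR − 1)/RR × 100 = (1.60267 − 1)/1.60267 × 100 = 37.6043%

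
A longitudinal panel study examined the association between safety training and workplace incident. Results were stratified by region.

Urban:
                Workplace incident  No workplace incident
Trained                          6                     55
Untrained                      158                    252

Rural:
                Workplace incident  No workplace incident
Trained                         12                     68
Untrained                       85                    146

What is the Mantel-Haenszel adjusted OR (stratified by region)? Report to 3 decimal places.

0.239

OR_MH = Σ(aᵢdᵢ/nᵢ) / Σ(bᵢcᵢ/nᵢ), where nᵢ is the stratum total.
Stratum 1 (Urban): n = 471; a·d/n = 6·252/471 = 3.2102; b·c/n = 55·158/471 = 18.4501
Stratum 2 (Rural): n = 311; a·d/n = 12·146/311 = 5.6334; b·c/n = 68·85/311 = 18.5852
OR_MH = (3.2102 + 5.6334) / (18.4501 + 18.5852) = 8.8436 / 37.0353 = 0.23879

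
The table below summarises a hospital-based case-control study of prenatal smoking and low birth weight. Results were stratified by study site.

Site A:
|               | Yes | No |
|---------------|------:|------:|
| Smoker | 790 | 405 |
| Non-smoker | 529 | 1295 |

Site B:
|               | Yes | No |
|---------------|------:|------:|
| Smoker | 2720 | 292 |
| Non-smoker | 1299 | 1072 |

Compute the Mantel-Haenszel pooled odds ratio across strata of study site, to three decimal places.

6.226

OR_MH = Σ(aᵢdᵢ/nᵢ) / Σ(bᵢcᵢ/nᵢ), where nᵢ is the stratum total.
Stratum 1 (Site A): n = 3019; a·d/n = 790·1295/3019 = 338.8705; b·c/n = 405·529/3019 = 70.9656
Stratum 2 (Site B): n = 5383; a·d/n = 2720·1072/5383 = 541.6756; b·c/n = 292·1299/5383 = 70.4641
OR_MH = (338.8705 + 541.6756) / (70.9656 + 70.4641) = 880.5461 / 141.4296 = 6.22604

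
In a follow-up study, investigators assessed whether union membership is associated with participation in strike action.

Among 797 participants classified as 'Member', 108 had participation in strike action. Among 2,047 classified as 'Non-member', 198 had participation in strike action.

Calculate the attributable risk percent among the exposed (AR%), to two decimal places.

From the description: a = 108, b = 689, c = 198, d = 1849.
Risk in exposed = 108/797 = 0.13551; risk in unexposed = 198/2047 = 0.09673.
RR = 0.13551/0.09673 = 1.40094
AR% = (RR − 1)/RR × 100 = (1.40094 − 1)/1.40094 × 100 = 28.6191%

28.62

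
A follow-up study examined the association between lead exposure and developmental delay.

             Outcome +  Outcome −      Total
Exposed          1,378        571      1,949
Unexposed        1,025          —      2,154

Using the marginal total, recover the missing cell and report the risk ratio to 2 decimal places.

1.49

The missing cell is in the unexposed row: 2154 − 1025 = 1129.
So a = 1378, b = 571, c = 1025, d = 1129.
RR = [a/(a+b)] / [c/(c+d)] = (1378/1949) / (1025/2154) = 0.70703/0.47586 = 1.48580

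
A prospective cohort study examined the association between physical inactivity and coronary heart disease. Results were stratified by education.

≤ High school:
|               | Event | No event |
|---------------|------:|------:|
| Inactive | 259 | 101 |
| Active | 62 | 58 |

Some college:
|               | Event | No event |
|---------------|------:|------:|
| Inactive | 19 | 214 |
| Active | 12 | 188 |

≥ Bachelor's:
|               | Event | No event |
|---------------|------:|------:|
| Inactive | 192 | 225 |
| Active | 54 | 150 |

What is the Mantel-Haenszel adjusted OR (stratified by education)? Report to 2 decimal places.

OR_MH = Σ(aᵢdᵢ/nᵢ) / Σ(bᵢcᵢ/nᵢ), where nᵢ is the stratum total.
Stratum 1 (≤ High school): n = 480; a·d/n = 259·58/480 = 31.2958; b·c/n = 101·62/480 = 13.0458
Stratum 2 (Some college): n = 433; a·d/n = 19·188/433 = 8.2494; b·c/n = 214·12/433 = 5.9307
Stratum 3 (≥ Bachelor's): n = 621; a·d/n = 192·150/621 = 46.3768; b·c/n = 225·54/621 = 19.5652
OR_MH = (31.2958 + 8.2494 + 46.3768) / (13.0458 + 5.9307 + 19.5652) = 85.9221 / 38.5418 = 2.22932

2.23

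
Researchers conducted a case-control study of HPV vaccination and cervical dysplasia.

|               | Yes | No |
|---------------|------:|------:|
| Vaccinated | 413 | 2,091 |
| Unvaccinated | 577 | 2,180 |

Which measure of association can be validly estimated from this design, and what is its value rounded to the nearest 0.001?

Cells: a = 413, b = 2091, c = 577, d = 2180.
This is a case-control study: participants were sampled on outcome status, so risks in the source population cannot be estimated directly — relative risk is not valid here. The odds ratio is the appropriate measure.
OR = (a·d)/(b·c) = (413 × 2180) / (2091 × 577) = 900340 / 1206507 = 0.74624

0.746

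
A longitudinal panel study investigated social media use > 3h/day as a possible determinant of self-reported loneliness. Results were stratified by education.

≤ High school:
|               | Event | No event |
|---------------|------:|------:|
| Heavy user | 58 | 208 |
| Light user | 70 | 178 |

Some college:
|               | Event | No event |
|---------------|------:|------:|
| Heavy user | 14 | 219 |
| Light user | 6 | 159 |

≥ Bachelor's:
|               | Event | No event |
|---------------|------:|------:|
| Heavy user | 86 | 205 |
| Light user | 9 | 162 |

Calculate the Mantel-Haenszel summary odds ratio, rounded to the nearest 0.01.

OR_MH = Σ(aᵢdᵢ/nᵢ) / Σ(bᵢcᵢ/nᵢ), where nᵢ is the stratum total.
Stratum 1 (≤ High school): n = 514; a·d/n = 58·178/514 = 20.0856; b·c/n = 208·70/514 = 28.3268
Stratum 2 (Some college): n = 398; a·d/n = 14·159/398 = 5.5930; b·c/n = 219·6/398 = 3.3015
Stratum 3 (≥ Bachelor's): n = 462; a·d/n = 86·162/462 = 30.1558; b·c/n = 205·9/462 = 3.9935
OR_MH = (20.0856 + 5.5930 + 30.1558) / (28.3268 + 3.3015 + 3.9935) = 55.8344 / 35.6219 = 1.56742

1.57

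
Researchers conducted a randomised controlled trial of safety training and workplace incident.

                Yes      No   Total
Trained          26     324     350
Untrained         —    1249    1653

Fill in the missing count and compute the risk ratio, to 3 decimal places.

The missing cell is in the unexposed row: 1653 − 1249 = 404.
So a = 26, b = 324, c = 404, d = 1249.
RR = [a/(a+b)] / [c/(c+d)] = (26/350) / (404/1653) = 0.07429/0.24440 = 0.30395

0.304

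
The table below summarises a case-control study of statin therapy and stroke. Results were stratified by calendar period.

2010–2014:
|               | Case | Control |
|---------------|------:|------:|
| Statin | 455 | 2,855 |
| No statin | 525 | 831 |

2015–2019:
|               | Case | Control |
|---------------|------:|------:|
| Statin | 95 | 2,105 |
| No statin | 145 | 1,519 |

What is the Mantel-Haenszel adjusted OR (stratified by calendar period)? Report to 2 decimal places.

OR_MH = Σ(aᵢdᵢ/nᵢ) / Σ(bᵢcᵢ/nᵢ), where nᵢ is the stratum total.
Stratum 1 (2010–2014): n = 4666; a·d/n = 455·831/4666 = 81.0341; b·c/n = 2855·525/4666 = 321.2334
Stratum 2 (2015–2019): n = 3864; a·d/n = 95·1519/3864 = 37.3460; b·c/n = 2105·145/3864 = 78.9920
OR_MH = (81.0341 + 37.3460) / (321.2334 + 78.9920) = 118.3801 / 400.2254 = 0.29578

0.30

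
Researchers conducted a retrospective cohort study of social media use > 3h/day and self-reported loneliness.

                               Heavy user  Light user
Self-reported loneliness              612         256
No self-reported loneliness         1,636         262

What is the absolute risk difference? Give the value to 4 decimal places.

-0.2220

Reading the table with exposure as columns: a = 612 (Heavy user, case), b = 1636 (Heavy user, non-case), c = 256 (Light user, case), d = 262.
Risk in exposed = 612/2248 = 0.272242; risk in unexposed = 256/518 = 0.494208.
Risk difference = 0.272242 − 0.494208 = -0.221967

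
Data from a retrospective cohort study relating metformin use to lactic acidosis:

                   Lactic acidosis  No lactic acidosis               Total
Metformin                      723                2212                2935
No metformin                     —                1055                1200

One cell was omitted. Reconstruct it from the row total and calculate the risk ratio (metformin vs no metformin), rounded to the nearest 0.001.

2.039

The missing cell is in the unexposed row: 1200 − 1055 = 145.
So a = 723, b = 2212, c = 145, d = 1055.
RR = [a/(a+b)] / [c/(c+d)] = (723/2935) / (145/1200) = 0.24634/0.12083 = 2.03865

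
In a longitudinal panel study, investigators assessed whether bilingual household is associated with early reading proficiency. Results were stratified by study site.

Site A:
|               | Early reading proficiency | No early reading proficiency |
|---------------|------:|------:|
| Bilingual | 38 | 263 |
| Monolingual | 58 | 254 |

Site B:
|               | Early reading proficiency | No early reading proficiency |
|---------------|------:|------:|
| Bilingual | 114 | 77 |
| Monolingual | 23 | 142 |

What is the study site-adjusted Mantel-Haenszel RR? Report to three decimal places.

RR_MH = Σ(aᵢ·n₀ᵢ/nᵢ) / Σ(cᵢ·n₁ᵢ/nᵢ), with n₁ᵢ = aᵢ+bᵢ (exposed), n₀ᵢ = cᵢ+dᵢ (unexposed), nᵢ = n₁ᵢ+n₀ᵢ.
Stratum 1 (Site A): n₁ = 301, n₀ = 312, n = 613; a·n₀/n = 38·312/613 = 19.3409; c·n₁/n = 58·301/613 = 28.4796
Stratum 2 (Site B): n₁ = 191, n₀ = 165, n = 356; a·n₀/n = 114·165/356 = 52.8371; c·n₁/n = 23·191/356 = 12.3399
RR_MH = (19.3409 + 52.8371) / (28.4796 + 12.3399) = 72.1780 / 40.8195 = 1.76822

1.768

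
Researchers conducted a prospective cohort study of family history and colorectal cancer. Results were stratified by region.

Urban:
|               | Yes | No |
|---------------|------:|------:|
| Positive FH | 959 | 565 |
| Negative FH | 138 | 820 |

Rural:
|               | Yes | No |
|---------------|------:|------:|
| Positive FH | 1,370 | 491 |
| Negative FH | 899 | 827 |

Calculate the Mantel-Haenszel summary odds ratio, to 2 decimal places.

OR_MH = Σ(aᵢdᵢ/nᵢ) / Σ(bᵢcᵢ/nᵢ), where nᵢ is the stratum total.
Stratum 1 (Urban): n = 2482; a·d/n = 959·820/2482 = 316.8332; b·c/n = 565·138/2482 = 31.4142
Stratum 2 (Rural): n = 3587; a·d/n = 1370·827/3587 = 315.8601; b·c/n = 491·899/3587 = 123.0580
OR_MH = (316.8332 + 315.8601) / (31.4142 + 123.0580) = 632.6932 / 154.4722 = 4.09584

4.10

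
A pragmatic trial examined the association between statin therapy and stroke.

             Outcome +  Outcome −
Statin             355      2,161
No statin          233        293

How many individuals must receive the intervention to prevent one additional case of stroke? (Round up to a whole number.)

Risk in treated group = 355/2516 = 0.14110; risk in control = 233/526 = 0.44297.
Absolute risk reduction = 0.44297 − 0.14110 = 0.30187
NNT = 1 / ARR = 1 / 0.30187 = 3.313 → round up → 4

4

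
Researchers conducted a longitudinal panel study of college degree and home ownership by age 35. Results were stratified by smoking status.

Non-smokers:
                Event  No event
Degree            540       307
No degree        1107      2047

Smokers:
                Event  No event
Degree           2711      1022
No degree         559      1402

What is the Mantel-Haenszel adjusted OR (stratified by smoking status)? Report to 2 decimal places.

5.09

OR_MH = Σ(aᵢdᵢ/nᵢ) / Σ(bᵢcᵢ/nᵢ), where nᵢ is the stratum total.
Stratum 1 (Non-smokers): n = 4001; a·d/n = 540·2047/4001 = 276.2759; b·c/n = 307·1107/4001 = 84.9410
Stratum 2 (Smokers): n = 5694; a·d/n = 2711·1402/5694 = 667.5135; b·c/n = 1022·559/5694 = 100.3333
OR_MH = (276.2759 + 667.5135) / (84.9410 + 100.3333) = 943.7895 / 185.2743 = 5.09401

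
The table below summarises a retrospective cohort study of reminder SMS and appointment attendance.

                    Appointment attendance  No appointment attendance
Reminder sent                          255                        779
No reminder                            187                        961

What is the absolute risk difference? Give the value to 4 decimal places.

Cells: a = 255, b = 779, c = 187, d = 961.
Risk in exposed = 255/1034 = 0.246615; risk in unexposed = 187/1148 = 0.162892.
Risk difference = 0.246615 − 0.162892 = 0.083723

0.0837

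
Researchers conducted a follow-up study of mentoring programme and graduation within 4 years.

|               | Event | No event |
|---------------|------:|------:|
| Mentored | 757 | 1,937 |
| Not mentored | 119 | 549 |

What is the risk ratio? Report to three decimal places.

1.577

Cells: a = 757, b = 1937, c = 119, d = 549.
Risk in exposed = 757/2694 = 0.28099; risk in unexposed = 119/668 = 0.17814.
RR = 0.28099 / 0.17814 = 1.57735
The risk among the exposed is 1.58 times that among the unexposed.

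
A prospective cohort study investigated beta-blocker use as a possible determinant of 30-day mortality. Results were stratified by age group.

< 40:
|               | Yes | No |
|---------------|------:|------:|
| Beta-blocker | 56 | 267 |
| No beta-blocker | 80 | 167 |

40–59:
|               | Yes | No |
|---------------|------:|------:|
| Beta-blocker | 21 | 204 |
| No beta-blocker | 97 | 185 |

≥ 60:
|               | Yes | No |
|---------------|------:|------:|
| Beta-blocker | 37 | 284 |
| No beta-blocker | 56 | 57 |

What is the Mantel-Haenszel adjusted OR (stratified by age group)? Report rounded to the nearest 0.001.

0.256

OR_MH = Σ(aᵢdᵢ/nᵢ) / Σ(bᵢcᵢ/nᵢ), where nᵢ is the stratum total.
Stratum 1 (< 40): n = 570; a·d/n = 56·167/570 = 16.4070; b·c/n = 267·80/570 = 37.4737
Stratum 2 (40–59): n = 507; a·d/n = 21·185/507 = 7.6627; b·c/n = 204·97/507 = 39.0296
Stratum 3 (≥ 60): n = 434; a·d/n = 37·57/434 = 4.8594; b·c/n = 284·56/434 = 36.6452
OR_MH = (16.4070 + 7.6627 + 4.8594) / (37.4737 + 39.0296 + 36.6452) = 28.9292 / 113.1484 = 0.25567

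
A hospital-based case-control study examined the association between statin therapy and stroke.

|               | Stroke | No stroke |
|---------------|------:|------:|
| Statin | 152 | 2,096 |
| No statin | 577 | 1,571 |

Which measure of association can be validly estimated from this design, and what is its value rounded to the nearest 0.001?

Cells: a = 152, b = 2096, c = 577, d = 1571.
This is a hospital-based case-control study: participants were sampled on outcome status, so risks in the source population cannot be estimated directly — relative risk is not valid here. The odds ratio is the appropriate measure.
OR = (a·d)/(b·c) = (152 × 1571) / (2096 × 577) = 238792 / 1209392 = 0.19745

0.197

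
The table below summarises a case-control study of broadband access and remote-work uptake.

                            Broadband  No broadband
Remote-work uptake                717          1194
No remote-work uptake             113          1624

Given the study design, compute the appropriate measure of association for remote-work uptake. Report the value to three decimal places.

8.630

Reading the table with exposure as columns: a = 717 (Broadband, case), b = 113 (Broadband, non-case), c = 1194 (No broadband, case), d = 1624.
This is a case-control study: participants were sampled on outcome status, so risks in the source population cannot be estimated directly — relative risk is not valid here. The odds ratio is the appropriate measure.
OR = (a·d)/(b·c) = (717 × 1624) / (113 × 1194) = 1164408 / 134922 = 8.63023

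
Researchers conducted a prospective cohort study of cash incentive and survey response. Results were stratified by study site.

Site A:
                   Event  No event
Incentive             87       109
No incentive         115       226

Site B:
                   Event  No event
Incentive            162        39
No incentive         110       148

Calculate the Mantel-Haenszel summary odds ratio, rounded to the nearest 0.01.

OR_MH = Σ(aᵢdᵢ/nᵢ) / Σ(bᵢcᵢ/nᵢ), where nᵢ is the stratum total.
Stratum 1 (Site A): n = 537; a·d/n = 87·226/537 = 36.6145; b·c/n = 109·115/537 = 23.3426
Stratum 2 (Site B): n = 459; a·d/n = 162·148/459 = 52.2353; b·c/n = 39·110/459 = 9.3464
OR_MH = (36.6145 + 52.2353) / (23.3426 + 9.3464) = 88.8498 / 32.6890 = 2.71803

2.72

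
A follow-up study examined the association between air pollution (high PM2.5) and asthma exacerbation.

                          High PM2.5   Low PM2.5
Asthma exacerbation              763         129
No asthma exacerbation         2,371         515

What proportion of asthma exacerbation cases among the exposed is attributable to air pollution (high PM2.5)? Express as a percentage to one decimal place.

Reading the table with exposure as columns: a = 763 (High PM2.5, case), b = 2371 (High PM2.5, non-case), c = 129 (Low PM2.5, case), d = 515.
Risk in exposed = 763/3134 = 0.24346; risk in unexposed = 129/644 = 0.20031.
RR = 0.24346/0.20031 = 1.21541
AR% = (RR − 1)/RR × 100 = (1.21541 − 1)/1.21541 × 100 = 17.7230%

17.7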